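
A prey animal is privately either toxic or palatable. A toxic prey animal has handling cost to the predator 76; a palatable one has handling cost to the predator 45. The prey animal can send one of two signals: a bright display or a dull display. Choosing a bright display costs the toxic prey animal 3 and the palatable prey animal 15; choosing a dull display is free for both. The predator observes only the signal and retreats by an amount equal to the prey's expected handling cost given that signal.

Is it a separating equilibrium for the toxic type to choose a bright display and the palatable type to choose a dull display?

No

If types separate, bright display earns payment 76 and dull display earns 45.
Toxic: bright display gives 76 − 3 = 73; dull display gives 45 − 0 = 45. No deviation. ✓
Palatable: dull display gives 45 − 0 = 45; bright display gives 76 − 15 = 61. Would deviate. ✗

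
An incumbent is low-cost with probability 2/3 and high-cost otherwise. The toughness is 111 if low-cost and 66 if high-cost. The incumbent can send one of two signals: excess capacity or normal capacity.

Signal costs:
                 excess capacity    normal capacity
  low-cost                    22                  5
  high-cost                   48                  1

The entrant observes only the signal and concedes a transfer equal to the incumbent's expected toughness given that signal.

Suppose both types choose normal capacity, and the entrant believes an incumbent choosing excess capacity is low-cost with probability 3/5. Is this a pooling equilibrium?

At the pooled signal (normal capacity) the entrant holds the prior 2/3 and pays 2/3·111 + 1/3·66 = 96. Off-path (excess capacity) belief 3/5 gives 3/5·111 + 2/5·66 = 93.
Low-cost: normal capacity gives 96 − 5 = 91; excess capacity gives 93 − 22 = 71. Stays. ✓
High-cost: normal capacity gives 96 − 1 = 95; excess capacity gives 93 − 48 = 45. Stays. ✓

Yes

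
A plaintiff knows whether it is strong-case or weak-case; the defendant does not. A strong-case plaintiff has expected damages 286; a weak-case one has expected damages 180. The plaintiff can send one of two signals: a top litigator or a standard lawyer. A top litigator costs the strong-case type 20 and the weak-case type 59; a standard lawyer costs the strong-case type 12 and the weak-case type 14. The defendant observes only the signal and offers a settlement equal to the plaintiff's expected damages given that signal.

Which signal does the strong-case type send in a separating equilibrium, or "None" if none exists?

Try strong-case → top litigator, weak-case → standard lawyer:
  If types separate, top litigator earns payment 286 and standard lawyer earns 180.
  Strong-case: top litigator gives 286 − 20 = 266; standard lawyer gives 180 − 12 = 168. No deviation. ✓
  Weak-case: standard lawyer gives 180 − 14 = 166; top litigator gives 286 − 59 = 227. Would deviate. ✗
Try strong-case → standard lawyer, weak-case → top litigator:
  If types separate, standard lawyer earns payment 286 and top litigator earns 180.
  Strong-case: standard lawyer gives 286 − 12 = 274; top litigator gives 180 − 20 = 160. No deviation. ✓
  Weak-case: top litigator gives 180 − 59 = 121; standard lawyer gives 286 − 14 = 272. Would deviate. ✗
Neither assignment is incentive-compatible.

None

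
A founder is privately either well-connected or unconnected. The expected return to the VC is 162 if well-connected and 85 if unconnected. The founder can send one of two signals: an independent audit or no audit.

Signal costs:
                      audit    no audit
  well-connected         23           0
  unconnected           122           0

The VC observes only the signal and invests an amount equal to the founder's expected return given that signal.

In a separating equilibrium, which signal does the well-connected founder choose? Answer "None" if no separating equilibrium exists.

audit

Try well-connected → audit, unconnected → no audit:
  Under separation the VC infers type exactly: audit → well-connected (pays 162), no audit → unconnected (pays 85).
  Well-connected: audit gives 162 − 23 = 139; no audit gives 85 − 0 = 85. No deviation. ✓
  Unconnected: no audit gives 85 − 0 = 85; audit gives 162 − 122 = 40. No deviation. ✓
Both hold — the well-connected type sends audit.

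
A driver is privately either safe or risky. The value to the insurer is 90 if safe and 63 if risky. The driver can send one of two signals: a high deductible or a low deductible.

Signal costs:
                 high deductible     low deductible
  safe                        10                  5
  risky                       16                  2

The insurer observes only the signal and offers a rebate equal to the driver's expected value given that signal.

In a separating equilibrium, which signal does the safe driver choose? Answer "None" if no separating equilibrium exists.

None

Try safe → high deductible, risky → low deductible:
  If types separate, high deductible earns payment 90 and low deductible earns 63.
  Safe: high deductible gives 90 − 10 = 80; low deductible gives 63 − 5 = 58. No deviation. ✓
  Risky: low deductible gives 63 − 2 = 61; high deductible gives 90 − 16 = 74. Would deviate. ✗
Try safe → low deductible, risky → high deductible:
  If types separate, low deductible earns payment 90 and high deductible earns 63.
  Safe: low deductible gives 90 − 5 = 85; high deductible gives 63 − 10 = 53. No deviation. ✓
  Risky: high deductible gives 63 − 16 = 47; low deductible gives 90 − 2 = 88. Would deviate. ✗
Neither assignment is incentive-compatible.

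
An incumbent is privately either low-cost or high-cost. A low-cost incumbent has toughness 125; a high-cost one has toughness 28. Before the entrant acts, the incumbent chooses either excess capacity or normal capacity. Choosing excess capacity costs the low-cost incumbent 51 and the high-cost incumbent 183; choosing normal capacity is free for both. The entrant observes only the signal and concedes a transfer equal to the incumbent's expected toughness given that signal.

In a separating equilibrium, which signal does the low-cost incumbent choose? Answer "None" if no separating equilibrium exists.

Try low-cost → excess capacity, high-cost → normal capacity:
  If types separate, excess capacity earns payment 125 and normal capacity earns 28.
  Low-cost: excess capacity gives 125 − 51 = 74; normal capacity gives 28 − 0 = 28. No deviation. ✓
  High-cost: normal capacity gives 28 − 0 = 28; excess capacity gives 125 − 183 = -58. No deviation. ✓
Both hold — the low-cost type sends excess capacity.

excess capacity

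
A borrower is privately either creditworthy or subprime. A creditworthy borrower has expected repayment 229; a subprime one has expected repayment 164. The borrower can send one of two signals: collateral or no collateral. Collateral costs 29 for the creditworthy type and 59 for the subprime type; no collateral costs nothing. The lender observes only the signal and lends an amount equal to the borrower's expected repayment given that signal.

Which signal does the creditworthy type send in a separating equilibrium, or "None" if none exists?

None

Try creditworthy → collateral, subprime → no collateral:
  If types separate, collateral earns payment 229 and no collateral earns 164.
  Creditworthy: collateral gives 229 − 29 = 200; no collateral gives 164 − 0 = 164. No deviation. ✓
  Subprime: no collateral gives 164 − 0 = 164; collateral gives 229 − 59 = 170. Would deviate. ✗
Try creditworthy → no collateral, subprime → collateral:
  If types separate, no collateral earns payment 229 and collateral earns 164.
  Creditworthy: no collateral gives 229 − 0 = 229; collateral gives 164 − 29 = 135. No deviation. ✓
  Subprime: collateral gives 164 − 59 = 105; no collateral gives 229 − 0 = 229. Would deviate. ✗
Neither assignment is incentive-compatible.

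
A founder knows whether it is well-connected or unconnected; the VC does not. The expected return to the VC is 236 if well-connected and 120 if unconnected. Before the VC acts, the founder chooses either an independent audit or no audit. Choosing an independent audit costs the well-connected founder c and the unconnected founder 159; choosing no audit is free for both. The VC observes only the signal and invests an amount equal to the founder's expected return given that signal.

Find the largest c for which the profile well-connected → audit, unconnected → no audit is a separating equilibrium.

116

Under separation: audit → well-connected (pays 236); no audit → unconnected (pays 120).
Unconnected: 120 − 0 = 120 ≥ 236 − 159 = 77. Holds regardless of c. ✓
Well-connected: 236 − c ≥ 120 − 0, so c ≤ 236 − 120 = 116.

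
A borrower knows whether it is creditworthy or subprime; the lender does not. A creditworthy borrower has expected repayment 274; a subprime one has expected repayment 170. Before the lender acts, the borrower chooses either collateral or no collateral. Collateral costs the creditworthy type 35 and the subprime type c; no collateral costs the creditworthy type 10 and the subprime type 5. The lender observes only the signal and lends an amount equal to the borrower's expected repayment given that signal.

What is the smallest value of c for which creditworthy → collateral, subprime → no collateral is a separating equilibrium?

109

Under separation: collateral → creditworthy (pays 274); no collateral → subprime (pays 170).
Creditworthy: 274 − 35 = 239 ≥ 170 − 10 = 160. Holds regardless of c. ✓
Subprime: 170 − 5 ≥ 274 − c, so c ≥ 274 − 165 = 109.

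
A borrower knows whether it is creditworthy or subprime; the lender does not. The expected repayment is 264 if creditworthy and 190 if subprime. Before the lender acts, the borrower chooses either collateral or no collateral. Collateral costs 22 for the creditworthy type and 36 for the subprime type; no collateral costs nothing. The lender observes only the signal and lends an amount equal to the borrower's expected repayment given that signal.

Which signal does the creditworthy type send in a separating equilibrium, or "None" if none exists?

None

Try creditworthy → collateral, subprime → no collateral:
  Under separation the lender infers type exactly: collateral → creditworthy (pays 264), no collateral → subprime (pays 190).
  Creditworthy: collateral gives 264 − 22 = 242; no collateral gives 190 − 0 = 190. No deviation. ✓
  Subprime: no collateral gives 190 − 0 = 190; collateral gives 264 − 36 = 228. Would deviate. ✗
Try creditworthy → no collateral, subprime → collateral:
  Under separation the lender infers type exactly: no collateral → creditworthy (pays 264), collateral → subprime (pays 190).
  Creditworthy: no collateral gives 264 − 0 = 264; collateral gives 190 − 22 = 168. No deviation. ✓
  Subprime: collateral gives 190 − 36 = 154; no collateral gives 264 − 0 = 264. Would deviate. ✗
Neither assignment is incentive-compatible.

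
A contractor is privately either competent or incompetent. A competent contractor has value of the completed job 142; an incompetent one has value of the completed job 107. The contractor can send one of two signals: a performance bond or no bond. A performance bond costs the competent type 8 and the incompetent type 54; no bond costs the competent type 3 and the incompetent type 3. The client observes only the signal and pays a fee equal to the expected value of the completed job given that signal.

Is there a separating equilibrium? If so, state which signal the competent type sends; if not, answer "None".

Try competent → bond, incompetent → no bond:
  If types separate, bond earns payment 142 and no bond earns 107.
  Competent: bond gives 142 − 8 = 134; no bond gives 107 − 3 = 104. No deviation. ✓
  Incompetent: no bond gives 107 − 3 = 104; bond gives 142 − 54 = 88. No deviation. ✓
Both hold — the competent type sends bond.

bond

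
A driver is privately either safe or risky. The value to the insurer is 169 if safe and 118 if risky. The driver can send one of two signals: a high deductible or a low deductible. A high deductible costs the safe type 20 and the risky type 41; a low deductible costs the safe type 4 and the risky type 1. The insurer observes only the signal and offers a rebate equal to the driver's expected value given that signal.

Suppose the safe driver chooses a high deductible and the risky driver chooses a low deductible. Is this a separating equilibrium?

No

If types separate, high deductible earns payment 169 and low deductible earns 118.
Safe: high deductible gives 169 − 20 = 149; low deductible gives 118 − 4 = 114. No deviation. ✓
Risky: low deductible gives 118 − 1 = 117; high deductible gives 169 − 41 = 128. Would deviate. ✗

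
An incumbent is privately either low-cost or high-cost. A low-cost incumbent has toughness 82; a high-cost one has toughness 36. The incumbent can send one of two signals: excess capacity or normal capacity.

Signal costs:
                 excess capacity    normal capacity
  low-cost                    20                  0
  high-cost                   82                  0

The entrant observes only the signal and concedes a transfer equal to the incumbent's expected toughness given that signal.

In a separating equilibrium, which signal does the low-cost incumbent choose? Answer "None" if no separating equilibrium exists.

excess capacity

Try low-cost → excess capacity, high-cost → normal capacity:
  Under separation the entrant infers type exactly: excess capacity → low-cost (pays 82), normal capacity → high-cost (pays 36).
  Low-cost: excess capacity gives 82 − 20 = 62; normal capacity gives 36 − 0 = 36. No deviation. ✓
  High-cost: normal capacity gives 36 − 0 = 36; excess capacity gives 82 − 82 = 0. No deviation. ✓
Both hold — the low-cost type sends excess capacity.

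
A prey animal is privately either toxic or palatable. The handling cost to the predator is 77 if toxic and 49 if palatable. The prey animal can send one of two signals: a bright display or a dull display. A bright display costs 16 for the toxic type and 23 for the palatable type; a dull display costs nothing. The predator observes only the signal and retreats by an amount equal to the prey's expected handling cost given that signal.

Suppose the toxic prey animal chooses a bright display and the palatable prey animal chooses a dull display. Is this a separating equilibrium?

No

If types separate, bright display earns payment 77 and dull display earns 49.
Toxic: bright display gives 77 − 16 = 61; dull display gives 49 − 0 = 49. No deviation. ✓
Palatable: dull display gives 49 − 0 = 49; bright display gives 77 − 23 = 54. Would deviate. ✗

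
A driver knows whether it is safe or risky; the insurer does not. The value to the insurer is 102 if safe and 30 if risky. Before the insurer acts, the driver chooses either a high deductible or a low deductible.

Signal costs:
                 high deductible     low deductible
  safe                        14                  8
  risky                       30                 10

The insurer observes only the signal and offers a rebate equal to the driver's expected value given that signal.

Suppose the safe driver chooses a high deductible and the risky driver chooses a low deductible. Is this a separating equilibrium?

No

If types separate, high deductible earns payment 102 and low deductible earns 30.
Safe: high deductible gives 102 − 14 = 88; low deductible gives 30 − 8 = 22. No deviation. ✓
Risky: low deductible gives 30 − 10 = 20; high deductible gives 102 − 30 = 72. Would deviate. ✗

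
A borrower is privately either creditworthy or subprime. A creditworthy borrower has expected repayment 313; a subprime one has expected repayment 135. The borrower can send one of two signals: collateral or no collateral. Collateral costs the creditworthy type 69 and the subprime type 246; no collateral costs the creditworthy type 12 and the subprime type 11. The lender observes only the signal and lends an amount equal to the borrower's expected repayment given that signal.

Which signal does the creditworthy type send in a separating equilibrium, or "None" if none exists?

Try creditworthy → collateral, subprime → no collateral:
  Under separation the lender infers type exactly: collateral → creditworthy (pays 313), no collateral → subprime (pays 135).
  Creditworthy: collateral gives 313 − 69 = 244; no collateral gives 135 − 12 = 123. No deviation. ✓
  Subprime: no collateral gives 135 − 11 = 124; collateral gives 313 − 246 = 67. No deviation. ✓
Both hold — the creditworthy type sends collateral.

collateral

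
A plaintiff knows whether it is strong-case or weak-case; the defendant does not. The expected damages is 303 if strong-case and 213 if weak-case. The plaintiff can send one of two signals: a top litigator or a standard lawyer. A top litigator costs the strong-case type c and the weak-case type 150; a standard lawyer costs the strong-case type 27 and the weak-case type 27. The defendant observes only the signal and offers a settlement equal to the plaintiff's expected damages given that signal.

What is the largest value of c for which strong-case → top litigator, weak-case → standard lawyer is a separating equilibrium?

Under separation: top litigator → strong-case (pays 303); standard lawyer → weak-case (pays 213).
Weak-case: 213 − 27 = 186 ≥ 303 − 150 = 153. Holds regardless of c. ✓
Strong-case: 303 − c ≥ 213 − 27, so c ≤ 303 − 186 = 117.

117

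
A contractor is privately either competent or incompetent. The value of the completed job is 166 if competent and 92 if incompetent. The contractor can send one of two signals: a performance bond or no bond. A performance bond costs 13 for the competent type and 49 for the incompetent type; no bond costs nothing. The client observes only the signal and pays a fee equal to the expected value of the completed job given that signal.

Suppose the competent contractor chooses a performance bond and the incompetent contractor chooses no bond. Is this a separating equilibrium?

If types separate, bond earns payment 166 and no bond earns 92.
Competent: bond gives 166 − 13 = 153; no bond gives 92 − 0 = 92. No deviation. ✓
Incompetent: no bond gives 92 − 0 = 92; bond gives 166 − 49 = 117. Would deviate. ✗

No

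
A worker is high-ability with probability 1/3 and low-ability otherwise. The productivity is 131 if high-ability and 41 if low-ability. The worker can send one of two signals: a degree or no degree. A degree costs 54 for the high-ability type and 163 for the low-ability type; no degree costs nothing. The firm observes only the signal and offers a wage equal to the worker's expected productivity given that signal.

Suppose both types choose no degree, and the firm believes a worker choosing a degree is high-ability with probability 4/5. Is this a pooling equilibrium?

Yes

On the equilibrium path (no degree) the firm holds the prior 1/3 and pays 1/3·131 + 2/3·41 = 71. Off-path (degree) belief 4/5 gives 4/5·131 + 1/5·41 = 113.
High-ability: no degree gives 71 − 0 = 71; degree gives 113 − 54 = 59. Stays. ✓
Low-ability: no degree gives 71 − 0 = 71; degree gives 113 − 163 = -50. Stays. ✓
Beliefs are Bayes-consistent on-path and both types best-respond.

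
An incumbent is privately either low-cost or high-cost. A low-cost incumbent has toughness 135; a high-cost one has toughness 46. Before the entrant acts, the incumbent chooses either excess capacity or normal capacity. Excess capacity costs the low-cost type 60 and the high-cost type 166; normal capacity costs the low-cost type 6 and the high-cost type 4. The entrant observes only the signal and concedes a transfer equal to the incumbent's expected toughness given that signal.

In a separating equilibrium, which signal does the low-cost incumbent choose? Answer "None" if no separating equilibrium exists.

excess capacity

Try low-cost → excess capacity, high-cost → normal capacity:
  Under separation the entrant infers type exactly: excess capacity → low-cost (pays 135), normal capacity → high-cost (pays 46).
  Low-cost: excess capacity gives 135 − 60 = 75; normal capacity gives 46 − 6 = 40. No deviation. ✓
  High-cost: normal capacity gives 46 − 4 = 42; excess capacity gives 135 − 166 = -31. No deviation. ✓
Both hold — the low-cost type sends excess capacity.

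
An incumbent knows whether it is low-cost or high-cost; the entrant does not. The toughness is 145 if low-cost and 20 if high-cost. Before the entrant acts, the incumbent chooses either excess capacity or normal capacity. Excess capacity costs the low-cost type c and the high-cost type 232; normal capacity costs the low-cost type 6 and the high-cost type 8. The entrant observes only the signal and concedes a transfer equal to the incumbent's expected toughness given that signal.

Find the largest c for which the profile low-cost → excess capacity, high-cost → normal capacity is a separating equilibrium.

131

Under separation: excess capacity → low-cost (pays 145); normal capacity → high-cost (pays 20).
High-cost: 20 − 8 = 12 ≥ 145 − 232 = -87. Holds regardless of c. ✓
Low-cost: 145 − c ≥ 20 − 6, so c ≤ 145 − 14 = 131.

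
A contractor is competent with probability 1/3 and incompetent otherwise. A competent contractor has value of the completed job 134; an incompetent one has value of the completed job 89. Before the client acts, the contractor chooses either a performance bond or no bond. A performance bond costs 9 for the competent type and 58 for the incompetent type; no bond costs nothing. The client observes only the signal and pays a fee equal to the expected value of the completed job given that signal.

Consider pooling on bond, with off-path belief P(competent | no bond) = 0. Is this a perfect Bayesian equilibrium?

No

On the equilibrium path (bond) the client holds the prior 1/3 and pays 1/3·134 + 2/3·89 = 104. Off-path (no bond) belief 0 gives 0·134 + 1·89 = 89.
Competent: bond gives 104 − 9 = 95; no bond gives 89 − 0 = 89. Stays. ✓
Incompetent: bond gives 104 − 58 = 46; no bond gives 89 − 0 = 89. Deviates. ✗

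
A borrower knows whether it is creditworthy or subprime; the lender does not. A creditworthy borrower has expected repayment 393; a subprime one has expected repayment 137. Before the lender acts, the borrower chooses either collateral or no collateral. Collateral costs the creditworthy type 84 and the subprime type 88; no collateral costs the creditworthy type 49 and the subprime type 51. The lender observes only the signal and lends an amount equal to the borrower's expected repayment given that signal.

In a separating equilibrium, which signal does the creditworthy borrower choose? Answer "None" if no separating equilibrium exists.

None

Try creditworthy → collateral, subprime → no collateral:
  Under separation the lender infers type exactly: collateral → creditworthy (pays 393), no collateral → subprime (pays 137).
  Creditworthy: collateral gives 393 − 84 = 309; no collateral gives 137 − 49 = 88. No deviation. ✓
  Subprime: no collateral gives 137 − 51 = 86; collateral gives 393 − 88 = 305. Would deviate. ✗
Try creditworthy → no collateral, subprime → collateral:
  Under separation the lender infers type exactly: no collateral → creditworthy (pays 393), collateral → subprime (pays 137).
  Creditworthy: no collateral gives 393 − 49 = 344; collateral gives 137 − 84 = 53. No deviation. ✓
  Subprime: collateral gives 137 − 88 = 49; no collateral gives 393 − 51 = 342. Would deviate. ✗
Neither assignment is incentive-compatible.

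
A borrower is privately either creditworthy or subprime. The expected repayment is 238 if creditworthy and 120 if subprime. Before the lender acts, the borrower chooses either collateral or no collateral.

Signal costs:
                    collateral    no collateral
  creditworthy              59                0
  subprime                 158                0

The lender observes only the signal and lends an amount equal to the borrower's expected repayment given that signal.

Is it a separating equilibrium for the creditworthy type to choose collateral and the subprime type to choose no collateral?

Under separation the lender infers type exactly: collateral → creditworthy (pays 238), no collateral → subprime (pays 120).
Creditworthy: collateral gives 238 − 59 = 179; no collateral gives 120 − 0 = 120. No deviation. ✓
Subprime: no collateral gives 120 − 0 = 120; collateral gives 238 − 158 = 80. No deviation. ✓
Neither type gains from mimicking the other.

Yes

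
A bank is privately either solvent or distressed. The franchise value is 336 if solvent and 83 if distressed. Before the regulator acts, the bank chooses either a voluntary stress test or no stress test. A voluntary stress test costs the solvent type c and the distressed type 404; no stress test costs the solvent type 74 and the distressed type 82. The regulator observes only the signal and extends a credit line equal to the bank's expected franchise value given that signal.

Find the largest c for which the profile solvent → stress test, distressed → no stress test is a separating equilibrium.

Under separation: stress test → solvent (pays 336); no stress test → distressed (pays 83).
Distressed: 83 − 82 = 1 ≥ 336 − 404 = -68. Holds regardless of c. ✓
Solvent: 336 − c ≥ 83 − 74, so c ≤ 336 − 9 = 327.

327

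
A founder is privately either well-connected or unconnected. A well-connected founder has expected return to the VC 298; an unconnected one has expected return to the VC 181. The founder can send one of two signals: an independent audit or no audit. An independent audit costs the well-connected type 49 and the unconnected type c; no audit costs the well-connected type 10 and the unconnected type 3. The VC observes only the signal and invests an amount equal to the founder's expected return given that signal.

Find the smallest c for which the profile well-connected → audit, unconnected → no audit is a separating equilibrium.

120

Under separation: audit → well-connected (pays 298); no audit → unconnected (pays 181).
Well-connected: 298 − 49 = 249 ≥ 181 − 10 = 171. Holds regardless of c. ✓
Unconnected: 181 − 3 ≥ 298 − c, so c ≥ 298 − 178 = 120.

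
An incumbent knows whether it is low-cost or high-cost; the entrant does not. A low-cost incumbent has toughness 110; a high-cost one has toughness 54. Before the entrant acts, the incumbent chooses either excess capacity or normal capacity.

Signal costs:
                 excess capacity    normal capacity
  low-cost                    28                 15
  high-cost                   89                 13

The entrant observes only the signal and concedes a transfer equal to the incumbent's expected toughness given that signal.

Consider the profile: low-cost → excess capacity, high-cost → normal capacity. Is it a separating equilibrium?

Under separation the entrant infers type exactly: excess capacity → low-cost (pays 110), normal capacity → high-cost (pays 54).
Low-cost: excess capacity gives 110 − 28 = 82; normal capacity gives 54 − 15 = 39. No deviation. ✓
High-cost: normal capacity gives 54 − 13 = 41; excess capacity gives 110 − 89 = 21. No deviation. ✓
Both incentive constraints hold.

Yes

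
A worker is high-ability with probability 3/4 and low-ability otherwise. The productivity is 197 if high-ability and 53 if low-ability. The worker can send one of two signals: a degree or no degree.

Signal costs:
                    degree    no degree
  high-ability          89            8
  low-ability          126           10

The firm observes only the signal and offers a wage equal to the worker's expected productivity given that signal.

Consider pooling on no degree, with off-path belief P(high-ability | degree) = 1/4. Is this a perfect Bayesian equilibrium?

Yes

At the pooled signal (no degree) the firm holds the prior 3/4 and pays 3/4·197 + 1/4·53 = 161. Off-path (degree) belief 1/4 gives 1/4·197 + 3/4·53 = 89.
High-ability: no degree gives 161 − 8 = 153; degree gives 89 − 89 = 0. Stays. ✓
Low-ability: no degree gives 161 − 10 = 151; degree gives 89 − 126 = -37. Stays. ✓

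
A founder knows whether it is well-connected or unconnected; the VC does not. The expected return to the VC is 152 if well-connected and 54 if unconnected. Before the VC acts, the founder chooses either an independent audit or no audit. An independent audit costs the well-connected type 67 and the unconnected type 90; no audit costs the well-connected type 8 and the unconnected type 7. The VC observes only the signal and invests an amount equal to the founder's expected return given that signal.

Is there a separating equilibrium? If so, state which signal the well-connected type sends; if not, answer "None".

Try well-connected → audit, unconnected → no audit:
  If types separate, audit earns payment 152 and no audit earns 54.
  Well-connected: audit gives 152 − 67 = 85; no audit gives 54 − 8 = 46. No deviation. ✓
  Unconnected: no audit gives 54 − 7 = 47; audit gives 152 − 90 = 62. Would deviate. ✗
Try well-connected → no audit, unconnected → audit:
  If types separate, no audit earns payment 152 and audit earns 54.
  Well-connected: no audit gives 152 − 8 = 144; audit gives 54 − 67 = -13. No deviation. ✓
  Unconnected: audit gives 54 − 90 = -36; no audit gives 152 − 7 = 145. Would deviate. ✗
Neither assignment is incentive-compatible.

None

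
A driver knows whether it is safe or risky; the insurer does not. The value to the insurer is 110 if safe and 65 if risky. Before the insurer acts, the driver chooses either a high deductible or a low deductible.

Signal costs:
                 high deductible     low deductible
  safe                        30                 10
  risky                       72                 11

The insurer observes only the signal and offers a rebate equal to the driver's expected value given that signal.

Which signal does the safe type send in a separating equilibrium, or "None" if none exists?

high deductible

Try safe → high deductible, risky → low deductible:
  Under separation the insurer infers type exactly: high deductible → safe (pays 110), low deductible → risky (pays 65).
  Safe: high deductible gives 110 − 30 = 80; low deductible gives 65 − 10 = 55. No deviation. ✓
  Risky: low deductible gives 65 − 11 = 54; high deductible gives 110 − 72 = 38. No deviation. ✓
Both hold — the safe type sends high deductible.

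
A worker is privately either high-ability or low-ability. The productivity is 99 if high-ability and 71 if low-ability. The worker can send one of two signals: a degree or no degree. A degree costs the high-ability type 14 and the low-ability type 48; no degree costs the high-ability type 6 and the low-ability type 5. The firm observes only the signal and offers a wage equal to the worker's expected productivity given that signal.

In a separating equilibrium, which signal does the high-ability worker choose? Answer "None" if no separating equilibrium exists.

Try high-ability → degree, low-ability → no degree:
  If types separate, degree earns payment 99 and no degree earns 71.
  High-ability: degree gives 99 − 14 = 85; no degree gives 71 − 6 = 65. No deviation. ✓
  Low-ability: no degree gives 71 − 5 = 66; degree gives 99 − 48 = 51. No deviation. ✓
Both hold — the high-ability type sends degree.

degree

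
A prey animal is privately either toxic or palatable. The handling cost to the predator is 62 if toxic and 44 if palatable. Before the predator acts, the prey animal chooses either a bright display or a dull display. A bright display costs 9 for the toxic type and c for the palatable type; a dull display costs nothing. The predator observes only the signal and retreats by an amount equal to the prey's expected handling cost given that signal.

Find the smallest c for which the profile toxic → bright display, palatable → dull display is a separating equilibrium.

Under separation: bright display → toxic (pays 62); dull display → palatable (pays 44).
Toxic: 62 − 9 = 53 ≥ 44 − 0 = 44. Holds regardless of c. ✓
Palatable: 44 − 0 ≥ 62 − c, so c ≥ 62 − 44 = 18.

18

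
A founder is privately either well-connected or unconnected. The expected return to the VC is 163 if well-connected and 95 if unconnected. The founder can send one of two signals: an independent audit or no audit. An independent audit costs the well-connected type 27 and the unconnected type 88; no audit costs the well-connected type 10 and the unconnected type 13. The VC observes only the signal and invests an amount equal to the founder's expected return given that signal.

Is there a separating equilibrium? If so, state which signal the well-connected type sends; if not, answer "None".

audit

Try well-connected → audit, unconnected → no audit:
  If types separate, audit earns payment 163 and no audit earns 95.
  Well-connected: audit gives 163 − 27 = 136; no audit gives 95 − 10 = 85. No deviation. ✓
  Unconnected: no audit gives 95 − 13 = 82; audit gives 163 − 88 = 75. No deviation. ✓
Both hold — the well-connected type sends audit.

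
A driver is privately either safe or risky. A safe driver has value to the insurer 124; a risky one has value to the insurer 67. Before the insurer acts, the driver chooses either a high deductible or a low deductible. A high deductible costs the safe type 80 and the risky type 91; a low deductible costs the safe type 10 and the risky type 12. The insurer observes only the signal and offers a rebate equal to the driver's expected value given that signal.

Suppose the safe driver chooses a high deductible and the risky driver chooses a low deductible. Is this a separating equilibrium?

Under separation the insurer infers type exactly: high deductible → safe (pays 124), low deductible → risky (pays 67).
Safe: high deductible gives 124 − 80 = 44; low deductible gives 67 − 10 = 57. Would deviate. ✗
Risky: low deductible gives 67 − 12 = 55; high deductible gives 124 − 91 = 33. No deviation. ✓

No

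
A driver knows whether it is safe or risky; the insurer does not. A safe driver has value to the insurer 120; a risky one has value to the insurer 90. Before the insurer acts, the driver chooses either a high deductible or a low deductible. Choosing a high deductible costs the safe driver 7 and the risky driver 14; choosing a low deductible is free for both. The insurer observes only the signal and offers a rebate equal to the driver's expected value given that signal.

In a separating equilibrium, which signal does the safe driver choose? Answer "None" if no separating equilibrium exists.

Try safe → high deductible, risky → low deductible:
  If types separate, high deductible earns payment 120 and low deductible earns 90.
  Safe: high deductible gives 120 − 7 = 113; low deductible gives 90 − 0 = 90. No deviation. ✓
  Risky: low deductible gives 90 − 0 = 90; high deductible gives 120 − 14 = 106. Would deviate. ✗
Try safe → low deductible, risky → high deductible:
  If types separate, low deductible earns payment 120 and high deductible earns 90.
  Safe: low deductible gives 120 − 0 = 120; high deductible gives 90 − 7 = 83. No deviation. ✓
  Risky: high deductible gives 90 − 14 = 76; low deductible gives 120 − 0 = 120. Would deviate. ✗
Neither assignment is incentive-compatible.

None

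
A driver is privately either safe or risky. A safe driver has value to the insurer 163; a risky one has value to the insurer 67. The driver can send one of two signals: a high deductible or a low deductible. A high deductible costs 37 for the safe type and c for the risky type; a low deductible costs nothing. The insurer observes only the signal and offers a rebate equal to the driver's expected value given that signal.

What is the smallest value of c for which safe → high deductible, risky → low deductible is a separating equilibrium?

Under separation: high deductible → safe (pays 163); low deductible → risky (pays 67).
Safe: 163 − 37 = 126 ≥ 67 − 0 = 67. Holds regardless of c. ✓
Risky: 67 − 0 ≥ 163 − c, so c ≥ 163 − 67 = 96.

96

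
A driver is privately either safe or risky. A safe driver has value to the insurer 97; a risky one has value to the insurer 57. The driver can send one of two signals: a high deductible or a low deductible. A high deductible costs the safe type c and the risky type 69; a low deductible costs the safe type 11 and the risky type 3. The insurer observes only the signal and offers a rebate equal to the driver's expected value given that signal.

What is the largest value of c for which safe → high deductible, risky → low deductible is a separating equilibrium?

Under separation: high deductible → safe (pays 97); low deductible → risky (pays 57).
Risky: 57 − 3 = 54 ≥ 97 − 69 = 28. Holds regardless of c. ✓
Safe: 97 − c ≥ 57 − 11, so c ≤ 97 − 46 = 51.

51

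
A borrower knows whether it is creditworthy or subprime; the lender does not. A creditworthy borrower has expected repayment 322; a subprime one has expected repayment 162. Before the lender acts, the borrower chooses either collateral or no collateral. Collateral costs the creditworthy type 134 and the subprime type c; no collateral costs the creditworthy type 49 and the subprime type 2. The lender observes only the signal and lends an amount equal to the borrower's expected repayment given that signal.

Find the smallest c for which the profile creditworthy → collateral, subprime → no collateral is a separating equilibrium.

162

Under separation: collateral → creditworthy (pays 322); no collateral → subprime (pays 162).
Creditworthy: 322 − 134 = 188 ≥ 162 − 49 = 113. Holds regardless of c. ✓
Subprime: 162 − 2 ≥ 322 − c, so c ≥ 322 − 160 = 162.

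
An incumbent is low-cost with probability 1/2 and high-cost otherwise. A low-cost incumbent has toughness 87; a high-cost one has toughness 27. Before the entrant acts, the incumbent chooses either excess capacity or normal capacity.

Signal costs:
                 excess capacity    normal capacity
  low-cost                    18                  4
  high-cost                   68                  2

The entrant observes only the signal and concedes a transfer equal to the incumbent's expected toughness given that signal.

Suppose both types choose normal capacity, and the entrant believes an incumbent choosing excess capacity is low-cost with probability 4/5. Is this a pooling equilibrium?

No

On the equilibrium path (normal capacity) the entrant holds the prior 1/2 and pays 1/2·87 + 1/2·27 = 57. Off-path (excess capacity) belief 4/5 gives 4/5·87 + 1/5·27 = 75.
Low-cost: normal capacity gives 57 − 4 = 53; excess capacity gives 75 − 18 = 57. Deviates. ✗
High-cost: normal capacity gives 57 − 2 = 55; excess capacity gives 75 − 68 = 7. Stays. ✓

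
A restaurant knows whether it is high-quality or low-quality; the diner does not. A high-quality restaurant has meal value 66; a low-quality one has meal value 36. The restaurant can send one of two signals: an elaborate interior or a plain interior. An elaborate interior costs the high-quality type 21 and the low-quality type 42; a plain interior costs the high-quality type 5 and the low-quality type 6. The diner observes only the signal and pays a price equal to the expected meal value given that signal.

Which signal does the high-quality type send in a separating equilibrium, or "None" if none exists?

elaborate interior

Try high-quality → elaborate interior, low-quality → plain interior:
  Under separation the diner infers type exactly: elaborate interior → high-quality (pays 66), plain interior → low-quality (pays 36).
  High-quality: elaborate interior gives 66 − 21 = 45; plain interior gives 36 − 5 = 31. No deviation. ✓
  Low-quality: plain interior gives 36 − 6 = 30; elaborate interior gives 66 − 42 = 24. No deviation. ✓
Both hold — the high-quality type sends elaborate interior.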